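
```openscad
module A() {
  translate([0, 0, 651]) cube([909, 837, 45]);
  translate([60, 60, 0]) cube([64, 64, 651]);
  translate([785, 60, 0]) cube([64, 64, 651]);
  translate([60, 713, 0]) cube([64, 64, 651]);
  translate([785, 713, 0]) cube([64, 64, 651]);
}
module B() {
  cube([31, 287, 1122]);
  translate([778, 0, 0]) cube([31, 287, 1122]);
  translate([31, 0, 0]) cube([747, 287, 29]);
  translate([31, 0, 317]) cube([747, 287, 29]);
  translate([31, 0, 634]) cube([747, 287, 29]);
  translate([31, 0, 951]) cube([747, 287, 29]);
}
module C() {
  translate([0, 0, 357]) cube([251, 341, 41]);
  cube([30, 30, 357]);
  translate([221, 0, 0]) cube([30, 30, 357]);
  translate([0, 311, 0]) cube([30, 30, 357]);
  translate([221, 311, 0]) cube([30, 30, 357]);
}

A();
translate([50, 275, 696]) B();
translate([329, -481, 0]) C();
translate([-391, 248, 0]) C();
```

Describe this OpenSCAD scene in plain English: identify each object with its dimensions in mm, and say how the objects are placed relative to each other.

A is a table: top 909 mm (x) × 837 mm (y), 45 mm thick, upper face at z = 696 mm, on four 64×64 mm square legs, each inset 60 mm from the nearest pair of top edges, running from z = 0 to the bottom of the top.

B is an open bookshelf. Two side panels, each 31 mm thick, 287 mm deep and 1122 mm tall, stand 809 mm apart (outside-to-outside). Between them sit 4 shelves, each 29 mm thick and 287 mm deep, spanning the full gap between the sides. The bottom shelf rests on the floor (its underside at z = 0) and the clear gap between one shelf's top and the next shelf's underside is 288 mm.

C is a four-legged stool. The seat is 251×341 mm, 41 mm thick, top at z = 398 mm. It stands on four square legs, each 30×30 mm in cross-section, from z = 0 to the seat underside, each flush with a corner of the seat.

The bookshelf is on top of the table, centred. Two stools sit around the table at the −y, −x sides.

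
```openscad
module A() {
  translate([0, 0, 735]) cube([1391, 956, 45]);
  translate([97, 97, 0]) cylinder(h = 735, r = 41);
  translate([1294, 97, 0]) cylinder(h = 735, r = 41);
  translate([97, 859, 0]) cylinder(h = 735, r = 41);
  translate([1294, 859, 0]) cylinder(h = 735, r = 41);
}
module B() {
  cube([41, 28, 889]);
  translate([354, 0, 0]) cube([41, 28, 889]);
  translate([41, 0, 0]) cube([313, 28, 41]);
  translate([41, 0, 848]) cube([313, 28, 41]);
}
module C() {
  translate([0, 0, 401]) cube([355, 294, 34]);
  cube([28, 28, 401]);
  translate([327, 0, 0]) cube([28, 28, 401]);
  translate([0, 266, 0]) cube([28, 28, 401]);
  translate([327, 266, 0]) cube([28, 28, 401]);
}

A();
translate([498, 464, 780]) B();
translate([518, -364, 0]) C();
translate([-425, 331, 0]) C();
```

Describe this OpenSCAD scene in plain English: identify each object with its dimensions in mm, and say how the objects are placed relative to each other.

A is a table with a 1391×956 mm rectangular top, 45 mm thick, top surface at z = 780 mm, supported by four round legs of 82 mm diameter, each leg's bounding box inset 56 mm from the nearest pair of top edges, running from the floor.

B is a rectangular picture frame lying in the x–z plane (depth along y). The opening is 313 mm wide (x) by 807 mm tall (z), surrounded by a border 41 mm wide on all four sides. The frame is 28 mm deep and is made of two full-height vertical stiles with two horizontal rails fitted between them.

C is a simple wooden stool: a rectangular seat 355 mm (x) by 294 mm (y), 34 mm thick, top face at z = 435 mm, on four square legs, each 28×28 mm in cross-section. The legs rest on z = 0, each flush with a corner of the seat.

The picture frame is on top of the table, centred. Two stools sit around the table at the −y, −x sides.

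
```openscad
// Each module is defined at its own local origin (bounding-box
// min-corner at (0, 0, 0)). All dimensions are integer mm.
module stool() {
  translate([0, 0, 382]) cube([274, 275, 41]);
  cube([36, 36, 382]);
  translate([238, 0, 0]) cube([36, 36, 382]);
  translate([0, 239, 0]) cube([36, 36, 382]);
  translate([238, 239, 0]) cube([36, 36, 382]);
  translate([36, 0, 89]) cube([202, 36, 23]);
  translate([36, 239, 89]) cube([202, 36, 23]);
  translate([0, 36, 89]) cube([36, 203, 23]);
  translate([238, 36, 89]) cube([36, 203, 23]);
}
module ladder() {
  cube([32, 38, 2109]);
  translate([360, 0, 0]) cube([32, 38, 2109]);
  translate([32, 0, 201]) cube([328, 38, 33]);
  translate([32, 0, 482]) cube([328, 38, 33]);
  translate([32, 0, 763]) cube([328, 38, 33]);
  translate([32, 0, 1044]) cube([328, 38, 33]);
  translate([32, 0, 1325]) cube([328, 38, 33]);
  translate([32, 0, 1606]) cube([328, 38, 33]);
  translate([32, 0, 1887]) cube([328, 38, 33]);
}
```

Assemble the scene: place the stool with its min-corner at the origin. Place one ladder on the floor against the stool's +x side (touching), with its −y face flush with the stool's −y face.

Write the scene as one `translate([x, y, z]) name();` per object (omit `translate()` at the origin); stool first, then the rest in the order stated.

stool();
translate([274, 0, 0]) ladder();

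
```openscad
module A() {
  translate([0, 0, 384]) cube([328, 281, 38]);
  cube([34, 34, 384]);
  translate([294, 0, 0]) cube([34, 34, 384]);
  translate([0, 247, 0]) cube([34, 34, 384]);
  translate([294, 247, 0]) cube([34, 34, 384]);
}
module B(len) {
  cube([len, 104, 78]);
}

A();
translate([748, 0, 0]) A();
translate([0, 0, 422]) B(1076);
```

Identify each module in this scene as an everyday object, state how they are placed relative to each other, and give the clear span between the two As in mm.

A is a stool. B is a beam. A beam spans the tops of two stools. The clear span between the two stools is 420 mm.

Second stool starts at x = 748; first ends at x = 328; clear span = 748 − 328 = 420 mm.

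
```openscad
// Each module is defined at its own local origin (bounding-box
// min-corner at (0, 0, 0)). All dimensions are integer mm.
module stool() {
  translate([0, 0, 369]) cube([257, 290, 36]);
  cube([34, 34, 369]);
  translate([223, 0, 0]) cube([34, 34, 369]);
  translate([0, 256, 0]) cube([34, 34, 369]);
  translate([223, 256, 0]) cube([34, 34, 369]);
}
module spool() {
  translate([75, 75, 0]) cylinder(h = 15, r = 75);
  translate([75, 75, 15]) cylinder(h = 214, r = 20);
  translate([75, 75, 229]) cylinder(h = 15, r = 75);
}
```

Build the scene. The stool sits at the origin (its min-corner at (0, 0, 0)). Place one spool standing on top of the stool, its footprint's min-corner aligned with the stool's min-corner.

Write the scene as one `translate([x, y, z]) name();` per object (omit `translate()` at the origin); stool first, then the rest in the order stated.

stool();
translate([0, 0, 405]) spool();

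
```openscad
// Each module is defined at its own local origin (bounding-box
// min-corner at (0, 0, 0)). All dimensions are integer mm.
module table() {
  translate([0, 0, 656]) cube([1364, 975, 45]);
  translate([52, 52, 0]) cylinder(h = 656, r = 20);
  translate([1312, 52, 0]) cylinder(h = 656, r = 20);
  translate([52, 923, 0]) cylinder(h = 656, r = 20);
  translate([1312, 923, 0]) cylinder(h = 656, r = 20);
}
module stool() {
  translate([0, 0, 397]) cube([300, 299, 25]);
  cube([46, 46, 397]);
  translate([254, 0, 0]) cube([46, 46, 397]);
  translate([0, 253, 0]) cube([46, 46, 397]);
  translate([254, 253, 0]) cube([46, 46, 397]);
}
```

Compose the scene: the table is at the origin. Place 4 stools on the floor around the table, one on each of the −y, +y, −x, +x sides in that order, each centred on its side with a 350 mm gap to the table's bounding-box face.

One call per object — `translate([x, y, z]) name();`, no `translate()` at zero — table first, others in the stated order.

table();
translate([532, -649, 0]) stool();
translate([532, 1325, 0]) stool();
translate([-650, 338, 0]) stool();
translate([1714, 338, 0]) stool();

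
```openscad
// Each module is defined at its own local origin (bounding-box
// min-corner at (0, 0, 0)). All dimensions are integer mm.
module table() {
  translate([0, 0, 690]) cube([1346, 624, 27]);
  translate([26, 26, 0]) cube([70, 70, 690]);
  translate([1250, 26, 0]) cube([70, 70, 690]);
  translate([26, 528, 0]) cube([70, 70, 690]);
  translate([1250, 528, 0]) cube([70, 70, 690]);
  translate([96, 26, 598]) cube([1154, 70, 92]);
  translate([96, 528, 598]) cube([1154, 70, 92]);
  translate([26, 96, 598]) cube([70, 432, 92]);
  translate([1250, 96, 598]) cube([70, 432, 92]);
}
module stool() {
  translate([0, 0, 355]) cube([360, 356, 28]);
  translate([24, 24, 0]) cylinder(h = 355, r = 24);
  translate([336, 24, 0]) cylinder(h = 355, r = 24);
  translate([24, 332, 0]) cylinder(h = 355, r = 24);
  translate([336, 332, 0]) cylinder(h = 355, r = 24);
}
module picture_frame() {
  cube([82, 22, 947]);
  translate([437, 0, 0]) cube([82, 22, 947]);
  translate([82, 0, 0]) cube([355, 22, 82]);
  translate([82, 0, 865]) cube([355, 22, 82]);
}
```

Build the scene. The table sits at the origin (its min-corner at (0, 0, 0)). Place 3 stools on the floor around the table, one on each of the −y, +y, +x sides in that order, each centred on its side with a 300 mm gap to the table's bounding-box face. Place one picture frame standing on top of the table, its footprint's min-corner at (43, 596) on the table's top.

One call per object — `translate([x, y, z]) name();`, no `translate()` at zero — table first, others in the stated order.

table();
translate([493, -656, 0]) stool();
translate([493, 924, 0]) stool();
translate([1646, 134, 0]) stool();
translate([43, 596, 717]) picture_frame();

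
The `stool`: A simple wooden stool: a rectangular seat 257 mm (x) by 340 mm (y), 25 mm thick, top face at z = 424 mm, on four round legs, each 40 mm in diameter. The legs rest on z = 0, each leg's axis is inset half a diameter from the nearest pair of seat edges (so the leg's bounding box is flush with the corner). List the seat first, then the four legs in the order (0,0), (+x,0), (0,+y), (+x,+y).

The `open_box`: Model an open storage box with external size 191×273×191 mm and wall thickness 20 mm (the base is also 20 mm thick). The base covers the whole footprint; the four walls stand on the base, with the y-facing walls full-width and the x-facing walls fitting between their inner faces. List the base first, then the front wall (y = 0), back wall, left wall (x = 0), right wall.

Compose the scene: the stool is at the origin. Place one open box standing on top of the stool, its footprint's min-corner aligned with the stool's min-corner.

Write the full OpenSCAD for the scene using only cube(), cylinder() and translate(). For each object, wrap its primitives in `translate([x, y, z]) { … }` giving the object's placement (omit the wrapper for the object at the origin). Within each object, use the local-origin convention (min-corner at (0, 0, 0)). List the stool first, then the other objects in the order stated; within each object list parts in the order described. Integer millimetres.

translate([0, 0, 399]) cube([257, 340, 25]);
translate([20, 20, 0]) cylinder(h = 399, r = 20);
translate([237, 20, 0]) cylinder(h = 399, r = 20);
translate([20, 320, 0]) cylinder(h = 399, r = 20);
translate([237, 320, 0]) cylinder(h = 399, r = 20);
translate([0, 0, 424]) {
  cube([191, 273, 20]);
  translate([0, 0, 20]) cube([191, 20, 171]);
  translate([0, 253, 20]) cube([191, 20, 171]);
  translate([0, 20, 20]) cube([20, 233, 171]);
  translate([171, 20, 20]) cube([20, 233, 171]);
}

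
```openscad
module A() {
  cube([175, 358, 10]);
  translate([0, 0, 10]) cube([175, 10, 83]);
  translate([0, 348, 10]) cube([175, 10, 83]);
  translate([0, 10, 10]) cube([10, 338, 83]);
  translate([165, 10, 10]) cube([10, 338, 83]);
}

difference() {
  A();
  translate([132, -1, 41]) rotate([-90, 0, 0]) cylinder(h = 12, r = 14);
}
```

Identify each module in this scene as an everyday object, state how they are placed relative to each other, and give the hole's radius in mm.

The subtracted cylinder has r = 14 mm.

A is an open box. The open box has a circular hole through its front wall. The hole's radius is 14 mm.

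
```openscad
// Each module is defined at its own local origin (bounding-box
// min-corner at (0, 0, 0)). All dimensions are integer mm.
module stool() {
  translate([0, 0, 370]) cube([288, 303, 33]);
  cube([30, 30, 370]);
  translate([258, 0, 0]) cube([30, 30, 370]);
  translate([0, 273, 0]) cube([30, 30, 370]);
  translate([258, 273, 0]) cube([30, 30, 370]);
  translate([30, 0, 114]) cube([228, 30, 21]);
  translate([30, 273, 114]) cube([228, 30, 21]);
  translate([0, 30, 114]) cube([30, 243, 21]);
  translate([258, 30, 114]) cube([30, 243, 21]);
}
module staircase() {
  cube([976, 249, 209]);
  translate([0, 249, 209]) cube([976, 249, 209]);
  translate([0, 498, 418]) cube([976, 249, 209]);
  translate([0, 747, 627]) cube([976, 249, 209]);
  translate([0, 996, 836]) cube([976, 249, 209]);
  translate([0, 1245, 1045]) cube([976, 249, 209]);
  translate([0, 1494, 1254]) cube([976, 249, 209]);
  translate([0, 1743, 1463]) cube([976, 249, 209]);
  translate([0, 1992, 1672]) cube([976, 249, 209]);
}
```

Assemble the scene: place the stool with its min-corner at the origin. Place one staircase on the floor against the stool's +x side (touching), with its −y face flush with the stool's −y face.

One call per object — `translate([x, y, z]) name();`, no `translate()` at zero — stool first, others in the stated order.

stool();
translate([288, 0, 0]) staircase();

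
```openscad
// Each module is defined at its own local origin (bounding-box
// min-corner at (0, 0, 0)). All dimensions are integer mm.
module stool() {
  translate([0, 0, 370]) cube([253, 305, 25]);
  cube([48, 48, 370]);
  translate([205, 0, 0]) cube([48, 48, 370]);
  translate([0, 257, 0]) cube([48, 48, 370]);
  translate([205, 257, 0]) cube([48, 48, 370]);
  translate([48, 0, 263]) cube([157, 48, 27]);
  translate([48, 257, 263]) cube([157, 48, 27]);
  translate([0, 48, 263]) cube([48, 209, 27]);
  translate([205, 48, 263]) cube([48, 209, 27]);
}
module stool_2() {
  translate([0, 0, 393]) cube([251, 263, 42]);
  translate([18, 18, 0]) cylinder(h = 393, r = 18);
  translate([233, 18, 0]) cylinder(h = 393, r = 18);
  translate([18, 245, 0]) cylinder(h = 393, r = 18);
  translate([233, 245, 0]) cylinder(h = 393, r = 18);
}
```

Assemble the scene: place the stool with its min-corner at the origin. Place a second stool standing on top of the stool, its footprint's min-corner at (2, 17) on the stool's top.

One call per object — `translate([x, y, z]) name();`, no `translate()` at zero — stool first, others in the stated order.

stool();
translate([2, 17, 395]) stool_2();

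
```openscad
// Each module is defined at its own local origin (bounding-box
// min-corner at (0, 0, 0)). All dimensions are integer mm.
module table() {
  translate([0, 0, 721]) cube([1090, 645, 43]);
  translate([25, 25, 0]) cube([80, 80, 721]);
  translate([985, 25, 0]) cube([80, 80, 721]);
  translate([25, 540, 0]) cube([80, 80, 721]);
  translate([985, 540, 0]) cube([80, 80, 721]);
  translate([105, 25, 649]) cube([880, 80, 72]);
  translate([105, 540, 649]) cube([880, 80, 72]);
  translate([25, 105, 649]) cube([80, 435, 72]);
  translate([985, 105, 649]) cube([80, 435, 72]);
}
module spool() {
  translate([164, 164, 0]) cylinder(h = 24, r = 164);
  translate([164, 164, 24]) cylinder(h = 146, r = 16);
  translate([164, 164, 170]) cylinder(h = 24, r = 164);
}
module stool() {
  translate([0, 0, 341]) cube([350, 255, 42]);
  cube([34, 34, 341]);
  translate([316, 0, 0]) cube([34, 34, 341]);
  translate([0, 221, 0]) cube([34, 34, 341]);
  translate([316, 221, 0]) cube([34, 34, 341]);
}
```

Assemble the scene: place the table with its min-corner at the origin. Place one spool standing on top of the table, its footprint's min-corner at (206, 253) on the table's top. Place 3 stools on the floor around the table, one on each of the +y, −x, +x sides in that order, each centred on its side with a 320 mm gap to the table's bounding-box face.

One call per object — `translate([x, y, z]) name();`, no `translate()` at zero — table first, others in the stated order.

table();
translate([206, 253, 764]) spool();
translate([370, 965, 0]) stool();
translate([-670, 195, 0]) stool();
translate([1410, 195, 0]) stool();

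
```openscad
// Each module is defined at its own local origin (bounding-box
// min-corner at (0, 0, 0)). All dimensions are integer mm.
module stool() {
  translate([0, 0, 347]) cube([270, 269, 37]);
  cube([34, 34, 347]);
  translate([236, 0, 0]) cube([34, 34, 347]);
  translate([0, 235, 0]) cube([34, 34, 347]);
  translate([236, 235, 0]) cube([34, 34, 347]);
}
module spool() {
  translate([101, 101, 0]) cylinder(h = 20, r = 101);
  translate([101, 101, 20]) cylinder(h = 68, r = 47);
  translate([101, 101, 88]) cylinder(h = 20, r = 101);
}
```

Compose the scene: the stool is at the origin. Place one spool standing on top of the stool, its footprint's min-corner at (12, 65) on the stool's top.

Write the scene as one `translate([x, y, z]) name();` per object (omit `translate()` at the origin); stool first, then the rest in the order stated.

stool();
translate([12, 65, 384]) spool();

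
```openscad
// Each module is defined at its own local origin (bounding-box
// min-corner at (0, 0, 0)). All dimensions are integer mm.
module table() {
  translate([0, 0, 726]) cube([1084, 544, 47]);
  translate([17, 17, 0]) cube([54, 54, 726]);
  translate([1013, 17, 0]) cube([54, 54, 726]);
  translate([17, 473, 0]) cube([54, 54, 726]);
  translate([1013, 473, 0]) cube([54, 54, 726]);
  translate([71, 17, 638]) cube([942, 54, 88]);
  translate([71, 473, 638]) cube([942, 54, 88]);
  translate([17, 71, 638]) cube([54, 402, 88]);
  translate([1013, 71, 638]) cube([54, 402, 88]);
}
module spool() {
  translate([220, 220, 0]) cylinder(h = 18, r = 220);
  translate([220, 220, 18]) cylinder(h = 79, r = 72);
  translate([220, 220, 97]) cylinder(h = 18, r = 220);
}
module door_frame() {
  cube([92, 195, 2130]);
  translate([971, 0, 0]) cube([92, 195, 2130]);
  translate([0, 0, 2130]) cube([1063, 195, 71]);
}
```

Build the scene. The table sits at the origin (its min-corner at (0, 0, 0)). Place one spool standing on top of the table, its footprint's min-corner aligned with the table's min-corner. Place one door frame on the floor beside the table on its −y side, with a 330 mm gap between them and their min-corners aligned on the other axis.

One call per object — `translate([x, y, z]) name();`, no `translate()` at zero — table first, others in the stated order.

table();
translate([0, 0, 773]) spool();
translate([0, -525, 0]) door_frame();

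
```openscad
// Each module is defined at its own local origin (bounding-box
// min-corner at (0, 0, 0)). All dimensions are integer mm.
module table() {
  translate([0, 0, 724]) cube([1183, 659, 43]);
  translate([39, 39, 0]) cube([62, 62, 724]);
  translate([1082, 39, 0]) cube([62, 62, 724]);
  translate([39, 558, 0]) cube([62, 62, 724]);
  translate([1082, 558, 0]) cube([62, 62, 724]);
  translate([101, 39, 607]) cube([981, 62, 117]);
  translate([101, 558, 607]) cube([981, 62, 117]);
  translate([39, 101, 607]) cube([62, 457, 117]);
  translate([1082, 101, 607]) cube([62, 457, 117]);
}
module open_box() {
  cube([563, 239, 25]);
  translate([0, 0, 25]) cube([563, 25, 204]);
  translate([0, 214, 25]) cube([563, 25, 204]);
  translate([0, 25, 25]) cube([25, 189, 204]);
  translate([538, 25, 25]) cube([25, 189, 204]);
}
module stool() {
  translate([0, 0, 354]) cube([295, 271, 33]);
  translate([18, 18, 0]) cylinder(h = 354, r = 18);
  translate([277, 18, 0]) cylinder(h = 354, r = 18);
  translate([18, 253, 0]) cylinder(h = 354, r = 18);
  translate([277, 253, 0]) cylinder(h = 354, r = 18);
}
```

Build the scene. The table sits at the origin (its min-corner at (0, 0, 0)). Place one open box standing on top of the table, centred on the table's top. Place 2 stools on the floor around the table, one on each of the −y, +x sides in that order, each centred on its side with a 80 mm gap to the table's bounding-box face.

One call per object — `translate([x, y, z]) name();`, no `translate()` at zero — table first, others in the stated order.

table();
translate([310, 210, 767]) open_box();
translate([444, -351, 0]) stool();
translate([1263, 194, 0]) stool();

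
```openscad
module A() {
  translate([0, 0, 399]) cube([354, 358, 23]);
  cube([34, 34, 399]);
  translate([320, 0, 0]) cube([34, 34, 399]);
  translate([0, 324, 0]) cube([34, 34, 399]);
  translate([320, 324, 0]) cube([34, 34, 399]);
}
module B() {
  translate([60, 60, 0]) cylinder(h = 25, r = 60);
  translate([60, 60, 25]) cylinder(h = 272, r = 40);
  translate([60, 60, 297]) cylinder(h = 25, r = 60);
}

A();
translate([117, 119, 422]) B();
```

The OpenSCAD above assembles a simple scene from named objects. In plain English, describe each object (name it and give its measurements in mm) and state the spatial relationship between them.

A is a four-legged stool. The seat is 354×358 mm, 23 mm thick, top at z = 422 mm. It stands on four square legs, each 34×34 mm in cross-section, from z = 0 to the seat underside, each flush with a corner of the seat.

B is a spool: two coaxial disc flanges of radius 60 mm and thickness 25 mm, joined by a core cylinder of radius 40 mm and height 272 mm. The lower flange rests on z = 0 and the three cylinders share a vertical axis.

The spool is on top of the stool, centred.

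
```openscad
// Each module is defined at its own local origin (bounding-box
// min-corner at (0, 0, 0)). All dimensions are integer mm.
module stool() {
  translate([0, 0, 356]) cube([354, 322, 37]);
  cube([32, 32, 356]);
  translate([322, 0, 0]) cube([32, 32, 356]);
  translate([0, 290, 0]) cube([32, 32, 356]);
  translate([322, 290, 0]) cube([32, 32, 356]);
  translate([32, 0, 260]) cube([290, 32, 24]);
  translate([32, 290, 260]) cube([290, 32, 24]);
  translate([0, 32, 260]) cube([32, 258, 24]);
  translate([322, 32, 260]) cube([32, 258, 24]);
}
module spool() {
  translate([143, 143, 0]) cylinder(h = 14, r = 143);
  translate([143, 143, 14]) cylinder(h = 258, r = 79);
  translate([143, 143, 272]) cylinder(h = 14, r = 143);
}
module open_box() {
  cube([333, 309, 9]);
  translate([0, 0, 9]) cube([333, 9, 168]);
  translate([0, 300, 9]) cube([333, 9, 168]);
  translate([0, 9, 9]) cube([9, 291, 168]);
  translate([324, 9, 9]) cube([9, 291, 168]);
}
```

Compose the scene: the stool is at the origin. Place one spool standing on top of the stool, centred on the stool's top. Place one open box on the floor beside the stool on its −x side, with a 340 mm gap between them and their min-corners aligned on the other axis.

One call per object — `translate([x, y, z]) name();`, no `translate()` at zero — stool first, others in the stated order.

stool();
translate([34, 18, 393]) spool();
translate([-673, 0, 0]) open_box();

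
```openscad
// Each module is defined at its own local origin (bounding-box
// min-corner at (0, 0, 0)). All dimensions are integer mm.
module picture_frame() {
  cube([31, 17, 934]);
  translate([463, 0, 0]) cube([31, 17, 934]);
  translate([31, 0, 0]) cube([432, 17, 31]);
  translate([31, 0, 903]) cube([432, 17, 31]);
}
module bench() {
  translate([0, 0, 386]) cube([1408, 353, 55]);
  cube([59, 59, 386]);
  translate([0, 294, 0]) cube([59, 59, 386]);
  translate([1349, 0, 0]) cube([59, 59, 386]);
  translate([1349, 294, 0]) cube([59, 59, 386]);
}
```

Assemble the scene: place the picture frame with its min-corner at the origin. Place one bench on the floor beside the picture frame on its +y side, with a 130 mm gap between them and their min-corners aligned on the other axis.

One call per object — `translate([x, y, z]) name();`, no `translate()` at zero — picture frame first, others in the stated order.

picture_frame();
translate([0, 147, 0]) bench();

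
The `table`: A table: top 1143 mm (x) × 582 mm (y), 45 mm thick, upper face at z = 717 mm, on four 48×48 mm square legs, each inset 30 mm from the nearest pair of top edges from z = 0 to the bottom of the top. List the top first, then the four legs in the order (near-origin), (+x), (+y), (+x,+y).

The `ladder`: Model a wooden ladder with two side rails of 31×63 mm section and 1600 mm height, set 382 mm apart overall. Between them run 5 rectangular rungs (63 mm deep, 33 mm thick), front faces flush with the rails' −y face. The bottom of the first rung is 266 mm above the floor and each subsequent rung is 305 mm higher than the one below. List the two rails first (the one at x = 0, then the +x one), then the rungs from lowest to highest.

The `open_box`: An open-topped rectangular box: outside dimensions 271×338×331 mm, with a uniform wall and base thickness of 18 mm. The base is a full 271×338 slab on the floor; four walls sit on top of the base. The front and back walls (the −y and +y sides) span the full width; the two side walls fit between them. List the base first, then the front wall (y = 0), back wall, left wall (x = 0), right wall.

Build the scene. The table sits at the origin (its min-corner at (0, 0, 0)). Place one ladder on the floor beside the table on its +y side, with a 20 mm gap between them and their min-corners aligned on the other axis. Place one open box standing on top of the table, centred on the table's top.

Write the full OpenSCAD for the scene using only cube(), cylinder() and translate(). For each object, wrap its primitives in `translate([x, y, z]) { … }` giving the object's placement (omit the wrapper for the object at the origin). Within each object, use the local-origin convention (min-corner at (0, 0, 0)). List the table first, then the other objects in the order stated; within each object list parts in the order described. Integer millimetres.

translate([0, 0, 672]) cube([1143, 582, 45]);
translate([30, 30, 0]) cube([48, 48, 672]);
translate([1065, 30, 0]) cube([48, 48, 672]);
translate([30, 504, 0]) cube([48, 48, 672]);
translate([1065, 504, 0]) cube([48, 48, 672]);
translate([0, 602, 0]) {
  cube([31, 63, 1600]);
  translate([351, 0, 0]) cube([31, 63, 1600]);
  translate([31, 0, 266]) cube([320, 63, 33]);
  translate([31, 0, 571]) cube([320, 63, 33]);
  translate([31, 0, 876]) cube([320, 63, 33]);
  translate([31, 0, 1181]) cube([320, 63, 33]);
  translate([31, 0, 1486]) cube([320, 63, 33]);
}
translate([436, 122, 717]) {
  cube([271, 338, 18]);
  translate([0, 0, 18]) cube([271, 18, 313]);
  translate([0, 320, 18]) cube([271, 18, 313]);
  translate([0, 18, 18]) cube([18, 302, 313]);
  translate([253, 18, 18]) cube([18, 302, 313]);
}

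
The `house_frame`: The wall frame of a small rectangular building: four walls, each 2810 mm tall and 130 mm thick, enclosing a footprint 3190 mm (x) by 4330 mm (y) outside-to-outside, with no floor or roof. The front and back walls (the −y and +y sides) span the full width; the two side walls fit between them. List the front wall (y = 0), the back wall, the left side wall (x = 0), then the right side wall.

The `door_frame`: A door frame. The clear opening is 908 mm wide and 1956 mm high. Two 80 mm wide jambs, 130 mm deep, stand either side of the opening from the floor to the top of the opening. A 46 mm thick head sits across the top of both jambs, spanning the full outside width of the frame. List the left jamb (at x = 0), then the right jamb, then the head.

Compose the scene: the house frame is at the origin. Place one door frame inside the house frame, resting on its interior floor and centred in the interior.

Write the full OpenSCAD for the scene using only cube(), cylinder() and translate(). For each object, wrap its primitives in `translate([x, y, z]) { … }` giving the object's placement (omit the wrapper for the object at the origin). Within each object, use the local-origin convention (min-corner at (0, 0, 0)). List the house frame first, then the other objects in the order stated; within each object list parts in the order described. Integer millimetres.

cube([3190, 130, 2810]);
translate([0, 4200, 0]) cube([3190, 130, 2810]);
translate([0, 130, 0]) cube([130, 4070, 2810]);
translate([3060, 130, 0]) cube([130, 4070, 2810]);
translate([1061, 2100, 0]) {
  cube([80, 130, 1956]);
  translate([988, 0, 0]) cube([80, 130, 1956]);
  translate([0, 0, 1956]) cube([1068, 130, 46]);
}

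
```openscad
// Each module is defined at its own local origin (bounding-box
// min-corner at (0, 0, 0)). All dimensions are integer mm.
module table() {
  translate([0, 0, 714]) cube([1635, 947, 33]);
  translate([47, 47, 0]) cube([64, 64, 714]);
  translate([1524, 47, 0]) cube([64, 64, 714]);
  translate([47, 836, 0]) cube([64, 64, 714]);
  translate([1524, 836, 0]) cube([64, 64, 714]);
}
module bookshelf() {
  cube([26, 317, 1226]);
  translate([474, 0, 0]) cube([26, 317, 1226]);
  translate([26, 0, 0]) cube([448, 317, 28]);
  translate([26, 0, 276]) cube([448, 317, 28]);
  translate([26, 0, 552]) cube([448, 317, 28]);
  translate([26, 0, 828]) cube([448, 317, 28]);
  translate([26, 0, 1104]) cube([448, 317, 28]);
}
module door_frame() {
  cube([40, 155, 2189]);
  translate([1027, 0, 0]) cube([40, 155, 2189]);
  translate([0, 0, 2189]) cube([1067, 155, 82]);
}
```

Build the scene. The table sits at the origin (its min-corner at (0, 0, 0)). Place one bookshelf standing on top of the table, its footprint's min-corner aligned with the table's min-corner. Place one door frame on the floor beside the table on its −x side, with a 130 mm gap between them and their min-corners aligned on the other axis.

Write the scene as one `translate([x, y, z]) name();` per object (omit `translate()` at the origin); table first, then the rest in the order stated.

table();
translate([0, 0, 747]) bookshelf();
translate([-1197, 0, 0]) door_frame();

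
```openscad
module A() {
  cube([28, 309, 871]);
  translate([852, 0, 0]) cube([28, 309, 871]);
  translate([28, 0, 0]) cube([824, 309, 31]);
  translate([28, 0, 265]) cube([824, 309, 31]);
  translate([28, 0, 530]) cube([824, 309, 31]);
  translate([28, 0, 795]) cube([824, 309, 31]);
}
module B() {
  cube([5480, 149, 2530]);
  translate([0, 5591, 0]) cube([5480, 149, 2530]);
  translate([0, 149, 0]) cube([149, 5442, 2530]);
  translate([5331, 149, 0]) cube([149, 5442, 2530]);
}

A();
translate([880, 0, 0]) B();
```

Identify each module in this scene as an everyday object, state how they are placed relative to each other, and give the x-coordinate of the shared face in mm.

The bookshelf's +x face and the house frame's −x face are both at x = 880 mm.

A is a bookshelf. B is a house frame. The house frame is against the bookshelf's +x side, with their −y faces flush. The x-coordinate of the shared face is 880 mm.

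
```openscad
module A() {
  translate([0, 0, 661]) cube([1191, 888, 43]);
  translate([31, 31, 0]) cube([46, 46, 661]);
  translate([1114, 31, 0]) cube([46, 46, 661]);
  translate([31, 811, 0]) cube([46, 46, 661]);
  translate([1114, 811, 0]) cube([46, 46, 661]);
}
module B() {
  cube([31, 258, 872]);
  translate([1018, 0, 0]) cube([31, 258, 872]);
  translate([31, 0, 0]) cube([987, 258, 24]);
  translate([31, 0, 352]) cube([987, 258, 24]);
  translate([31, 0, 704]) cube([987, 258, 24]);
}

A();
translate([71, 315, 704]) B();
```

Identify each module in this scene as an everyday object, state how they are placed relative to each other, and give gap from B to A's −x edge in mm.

A is a table. B is a bookshelf. The bookshelf is on top of the table, centred. The gap from the bookshelf to the table's −x edge is 71 mm.

The bookshelf's min-x is at 71; the table's min-x is 0; gap = 71 mm.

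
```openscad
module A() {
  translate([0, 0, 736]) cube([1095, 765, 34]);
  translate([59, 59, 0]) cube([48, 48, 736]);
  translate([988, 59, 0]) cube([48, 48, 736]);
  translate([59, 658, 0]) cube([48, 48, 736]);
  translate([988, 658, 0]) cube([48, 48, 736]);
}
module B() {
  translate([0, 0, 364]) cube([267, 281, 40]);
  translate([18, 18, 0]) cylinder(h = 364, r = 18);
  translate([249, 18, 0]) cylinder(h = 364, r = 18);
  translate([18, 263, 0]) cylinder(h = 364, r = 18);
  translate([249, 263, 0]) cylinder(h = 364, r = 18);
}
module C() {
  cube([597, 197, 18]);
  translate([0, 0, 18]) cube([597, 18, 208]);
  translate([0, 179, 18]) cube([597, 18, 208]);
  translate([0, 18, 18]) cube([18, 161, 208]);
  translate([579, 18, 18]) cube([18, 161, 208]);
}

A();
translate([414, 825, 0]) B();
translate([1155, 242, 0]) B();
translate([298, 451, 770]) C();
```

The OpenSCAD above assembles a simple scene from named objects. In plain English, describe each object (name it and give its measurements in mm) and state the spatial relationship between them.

A is a table: top 1095 mm (x) × 765 mm (y), 34 mm thick, upper face at z = 770 mm, on four 48×48 mm square legs, each inset 59 mm from the nearest pair of top edges, running from z = 0 to the bottom of the top.

B is a four-legged stool. The seat is a 267×281×40 mm slab whose top surface is at z = 404 mm; four round legs, each 36 mm in diameter, run from the floor (z = 0) to the underside of the seat, each leg's axis is inset half a diameter from the nearest pair of seat edges (so the leg's bounding box is flush with the corner).

C is an open storage box with external size 597×197×226 mm and wall thickness 18 mm (the base is also 18 mm thick). The base covers the whole footprint; the four walls stand on the base, with the y-facing walls full-width and the x-facing walls fitting between their inner faces.

Two stools sit around the table at the +y, +x sides. The open box is on top of the table.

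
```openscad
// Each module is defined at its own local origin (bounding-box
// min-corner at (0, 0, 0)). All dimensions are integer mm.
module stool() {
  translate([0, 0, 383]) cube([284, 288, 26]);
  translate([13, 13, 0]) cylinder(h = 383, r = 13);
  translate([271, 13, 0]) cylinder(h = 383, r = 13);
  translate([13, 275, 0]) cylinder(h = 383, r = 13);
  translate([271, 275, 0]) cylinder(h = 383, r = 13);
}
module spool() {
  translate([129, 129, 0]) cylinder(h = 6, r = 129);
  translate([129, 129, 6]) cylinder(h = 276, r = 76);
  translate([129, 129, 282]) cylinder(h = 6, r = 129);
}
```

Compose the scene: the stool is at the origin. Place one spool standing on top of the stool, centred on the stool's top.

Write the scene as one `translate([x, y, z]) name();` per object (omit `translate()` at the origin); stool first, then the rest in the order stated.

stool();
translate([13, 15, 409]) spool();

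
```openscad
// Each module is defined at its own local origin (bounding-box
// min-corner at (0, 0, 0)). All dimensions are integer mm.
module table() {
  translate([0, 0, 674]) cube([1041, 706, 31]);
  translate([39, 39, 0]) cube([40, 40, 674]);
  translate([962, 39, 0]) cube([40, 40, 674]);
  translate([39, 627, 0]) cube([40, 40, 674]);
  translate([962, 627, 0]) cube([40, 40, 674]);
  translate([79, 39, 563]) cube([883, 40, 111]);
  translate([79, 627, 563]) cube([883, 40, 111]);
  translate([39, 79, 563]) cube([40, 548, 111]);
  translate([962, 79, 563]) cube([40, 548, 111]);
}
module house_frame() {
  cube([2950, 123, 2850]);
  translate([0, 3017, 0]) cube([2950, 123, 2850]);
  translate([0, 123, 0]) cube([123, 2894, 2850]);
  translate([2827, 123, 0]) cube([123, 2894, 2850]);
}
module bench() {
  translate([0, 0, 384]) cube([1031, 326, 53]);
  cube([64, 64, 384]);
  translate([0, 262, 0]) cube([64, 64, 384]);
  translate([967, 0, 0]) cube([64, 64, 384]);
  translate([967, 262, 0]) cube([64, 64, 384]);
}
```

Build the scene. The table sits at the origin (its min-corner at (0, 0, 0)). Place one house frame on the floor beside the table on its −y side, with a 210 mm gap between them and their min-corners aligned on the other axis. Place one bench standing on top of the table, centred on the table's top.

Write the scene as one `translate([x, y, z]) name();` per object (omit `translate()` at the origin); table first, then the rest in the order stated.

table();
translate([0, -3350, 0]) house_frame();
translate([5, 190, 705]) bench();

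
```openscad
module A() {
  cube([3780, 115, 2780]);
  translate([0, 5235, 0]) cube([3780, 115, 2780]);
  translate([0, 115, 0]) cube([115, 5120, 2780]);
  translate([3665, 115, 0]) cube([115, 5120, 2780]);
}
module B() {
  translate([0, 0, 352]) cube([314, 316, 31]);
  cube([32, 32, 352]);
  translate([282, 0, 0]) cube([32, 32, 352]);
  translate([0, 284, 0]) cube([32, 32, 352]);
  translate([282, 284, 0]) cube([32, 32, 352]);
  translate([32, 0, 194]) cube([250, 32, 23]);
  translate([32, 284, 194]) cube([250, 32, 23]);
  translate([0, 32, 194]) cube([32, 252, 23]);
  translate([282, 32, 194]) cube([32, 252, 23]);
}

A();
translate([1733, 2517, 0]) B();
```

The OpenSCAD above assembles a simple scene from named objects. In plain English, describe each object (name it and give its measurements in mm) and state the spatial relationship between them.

A is a box-shaped house frame (walls only): outside footprint 3780×5350 mm, wall height 2780 mm, wall thickness 115 mm. The two y-facing walls run the full x-width; the two x-facing walls fit between the inner faces of the y-facing walls.

B is a four-legged stool. The seat is a 314×316×31 mm slab whose top surface is at z = 383 mm; four square legs, each 32×32 mm in cross-section, run from the floor (z = 0) to the underside of the seat, each flush with a corner of the seat. Four stretchers, 32 mm wide and 23 mm tall, connect adjacent legs with their undersides at z = 194 mm, each running between the inner faces of the legs it joins and aligned with the legs' outer faces on the other axis.

The stool sits inside the house frame, centred.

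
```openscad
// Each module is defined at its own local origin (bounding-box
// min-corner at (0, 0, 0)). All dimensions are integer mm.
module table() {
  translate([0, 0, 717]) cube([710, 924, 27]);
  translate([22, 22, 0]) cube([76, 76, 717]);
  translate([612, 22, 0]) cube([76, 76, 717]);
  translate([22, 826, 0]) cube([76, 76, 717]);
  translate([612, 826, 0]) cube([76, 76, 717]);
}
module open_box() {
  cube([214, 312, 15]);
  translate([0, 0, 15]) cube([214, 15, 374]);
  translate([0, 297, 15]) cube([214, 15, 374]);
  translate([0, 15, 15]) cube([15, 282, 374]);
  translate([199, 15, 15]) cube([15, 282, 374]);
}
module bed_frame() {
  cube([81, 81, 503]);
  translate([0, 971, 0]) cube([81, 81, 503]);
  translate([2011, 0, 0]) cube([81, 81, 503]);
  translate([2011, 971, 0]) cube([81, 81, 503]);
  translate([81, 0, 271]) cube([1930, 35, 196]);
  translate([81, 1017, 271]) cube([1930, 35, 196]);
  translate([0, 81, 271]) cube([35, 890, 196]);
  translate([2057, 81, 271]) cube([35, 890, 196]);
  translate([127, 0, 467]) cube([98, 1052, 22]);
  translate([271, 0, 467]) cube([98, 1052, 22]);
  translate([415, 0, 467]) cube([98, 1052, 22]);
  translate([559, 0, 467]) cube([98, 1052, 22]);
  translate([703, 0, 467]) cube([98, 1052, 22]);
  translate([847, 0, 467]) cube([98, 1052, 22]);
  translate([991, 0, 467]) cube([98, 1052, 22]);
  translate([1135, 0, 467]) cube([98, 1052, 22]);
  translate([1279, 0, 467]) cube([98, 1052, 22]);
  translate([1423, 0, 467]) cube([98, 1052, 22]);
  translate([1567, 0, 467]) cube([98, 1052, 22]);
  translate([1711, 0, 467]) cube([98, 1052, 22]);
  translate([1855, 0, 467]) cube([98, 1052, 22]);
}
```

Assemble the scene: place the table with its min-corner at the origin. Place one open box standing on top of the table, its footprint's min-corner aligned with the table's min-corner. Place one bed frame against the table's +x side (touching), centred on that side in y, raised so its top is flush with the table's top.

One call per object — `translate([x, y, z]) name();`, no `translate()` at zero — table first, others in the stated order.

table();
translate([0, 0, 744]) open_box();
translate([710, -64, 241]) bed_frame();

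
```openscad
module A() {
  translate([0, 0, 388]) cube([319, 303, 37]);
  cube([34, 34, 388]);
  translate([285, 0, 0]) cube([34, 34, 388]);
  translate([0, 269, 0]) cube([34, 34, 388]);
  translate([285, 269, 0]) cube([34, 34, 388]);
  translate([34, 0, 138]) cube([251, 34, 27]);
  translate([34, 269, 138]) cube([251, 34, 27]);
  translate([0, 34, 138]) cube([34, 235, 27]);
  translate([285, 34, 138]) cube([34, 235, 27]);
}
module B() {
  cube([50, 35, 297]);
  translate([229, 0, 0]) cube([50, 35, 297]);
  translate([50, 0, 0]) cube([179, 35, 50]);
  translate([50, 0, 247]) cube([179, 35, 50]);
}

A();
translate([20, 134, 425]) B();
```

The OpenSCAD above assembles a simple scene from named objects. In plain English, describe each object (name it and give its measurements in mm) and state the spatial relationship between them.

A is a four-legged stool. The seat is 319×303 mm, 37 mm thick, top at z = 425 mm. It stands on four square legs, each 34×34 mm in cross-section, from z = 0 to the seat underside, each flush with a corner of the seat. Four stretchers, 34 mm wide and 27 mm tall, connect adjacent legs with their undersides at z = 138 mm, each running between the inner faces of the legs it joins and aligned with the legs' outer faces on the other axis.

B is a rectangular picture frame lying in the x–z plane (depth along y). The opening is 179 mm wide (x) by 197 mm tall (z), surrounded by a border 50 mm wide on all four sides. The frame is 35 mm deep and is made of two full-height vertical stiles with two horizontal rails fitted between them.

The picture frame is on top of the stool, centred.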